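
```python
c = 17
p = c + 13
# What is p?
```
Trace:
  c=17
  c=17, p=30

Final answer: 30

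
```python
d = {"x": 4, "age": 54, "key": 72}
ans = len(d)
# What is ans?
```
Trace:
  d={'x': 4, 'age': 54, 'key': 72}
  d={'x': 4, 'age': 54, 'key': 72}, ans=3

Final answer: 3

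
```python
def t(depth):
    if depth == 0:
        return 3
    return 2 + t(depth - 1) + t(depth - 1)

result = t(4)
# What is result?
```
Call trace (a repeated sub-call is expanded the first time; later identical calls just restate its return value):
t(depth=4)
  t(depth=3)
    t(depth=2)
      t(depth=1)
        t(depth=0)
        -> return 3
        t(depth=0)
        -> return 3
      -> return 8
      t(depth=1) -> return 8  (same call as traced above)
    -> return 18
    t(depth=2) -> return 18  (same call as traced above)
  -> return 38
  t(depth=3) -> return 38  (same call as traced above)
-> return 78

Final answer: 78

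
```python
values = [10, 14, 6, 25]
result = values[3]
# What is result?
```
Trace:
  values=[10, 14, 6, 25]
  values=[10, 14, 6, 25], result=25

Final answer: 25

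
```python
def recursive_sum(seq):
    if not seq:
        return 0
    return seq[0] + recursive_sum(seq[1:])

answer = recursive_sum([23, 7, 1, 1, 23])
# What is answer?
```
Call trace:
recursive_sum(seq=[23, 7, 1, 1, 23])
  recursive_sum(seq=[7, 1, 1, 23])
    recursive_sum(seq=[1, 1, 23])
      recursive_sum(seq=[1, 23])
        recursive_sum(seq=[23])
          recursive_sum(seq=[])
          -> return 0
        -> return 23
      -> return 24
    -> return 25
  -> return 32
-> return 55

Final answer: 55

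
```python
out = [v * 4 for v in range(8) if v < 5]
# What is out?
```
Trace:
  v=0
  v=1
  v=2
  v=3
  v=4
  v=5
  v=6
  v=7
  out=[0, 4, 8, 12, 16]

Final answer: [0, 4, 8, 12, 16]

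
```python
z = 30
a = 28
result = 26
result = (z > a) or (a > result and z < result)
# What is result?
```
Trace:
  z=30
  z=30, a=28
  z=30, a=28, result=26
  z=30, a=28, result=True

Final answer: True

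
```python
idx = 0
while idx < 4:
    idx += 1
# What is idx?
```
Trace:
  idx=0
  idx=1
  idx=2
  idx=3
  idx=4

Final answer: 4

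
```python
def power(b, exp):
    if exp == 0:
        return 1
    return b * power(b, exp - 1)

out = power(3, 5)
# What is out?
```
Call trace:
power(b=3, exp=5)
  power(b=3, exp=4)
    power(b=3, exp=3)
      power(b=3, exp=2)
        power(b=3, exp=1)
          power(b=3, exp=0)
          -> return 1
        -> return 3
      -> return 9
    -> return 27
  -> return 81
-> return 243

Final answer: 243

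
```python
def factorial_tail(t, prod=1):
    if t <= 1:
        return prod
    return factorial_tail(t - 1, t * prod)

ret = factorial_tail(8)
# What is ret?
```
Call trace:
factorial_tail(t=8, prod=1)
  factorial_tail(t=7, prod=8)
    factorial_tail(t=6, prod=56)
      factorial_tail(t=5, prod=336)
        factorial_tail(t=4, prod=1680)
          factorial_tail(t=3, prod=6720)
            factorial_tail(t=2, prod=20160)
              factorial_tail(t=1, prod=40320)
              -> return 40320
            -> return 40320
          -> return 40320
        -> return 40320
      -> return 40320
    -> return 40320
  -> return 40320
-> return 40320

Final answer: 40320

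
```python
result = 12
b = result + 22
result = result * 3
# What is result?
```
Trace:
  result=12
  result=12, b=34
  result=36, b=34

Final answer: 36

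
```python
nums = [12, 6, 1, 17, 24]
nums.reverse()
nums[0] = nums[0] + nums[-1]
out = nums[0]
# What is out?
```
Trace:
  nums=[12, 6, 1, 17, 24]
  nums=[24, 17, 1, 6, 12]
  nums=[36, 17, 1, 6, 12]
  nums=[36, 17, 1, 6, 12], out=36

Final answer: 36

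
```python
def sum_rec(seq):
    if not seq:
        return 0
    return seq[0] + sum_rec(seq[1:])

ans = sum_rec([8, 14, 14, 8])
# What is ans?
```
Call trace:
sum_rec(seq=[8, 14, 14, 8])
  sum_rec(seq=[14, 14, 8])
    sum_rec(seq=[14, 8])
      sum_rec(seq=[8])
        sum_rec(seq=[])
        -> return 0
      -> return 8
    -> return 22
  -> return 36
-> return 44

Final answer: 44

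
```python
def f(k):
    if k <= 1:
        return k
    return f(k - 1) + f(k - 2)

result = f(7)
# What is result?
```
Call trace (a repeated sub-call is expanded the first time; later identical calls just restate its return value):
f(k=7)
  f(k=6)
    f(k=5)
      f(k=4)
        f(k=3)
          f(k=2)
            f(k=1)
            -> return 1
            f(k=0)
            -> return 0
          -> return 1
          f(k=1)
          -> return 1
        -> return 2
        f(k=2) -> return 1  (same call as traced above)
      -> return 3
      f(k=3) -> return 2  (same call as traced above)
    -> return 5
    f(k=4) -> return 3  (same call as traced above)
  -> return 8
  f(k=5) -> return 5  (same call as traced above)
-> return 13

Final answer: 13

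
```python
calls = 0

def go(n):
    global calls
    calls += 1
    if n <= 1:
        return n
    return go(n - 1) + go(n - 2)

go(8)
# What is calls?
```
Call trace (a repeated sub-call is expanded the first time; later identical calls just restate its return value):
go(n=8)
  go(n=7)
    go(n=6)
      go(n=5)
        go(n=4)
          go(n=3)
            go(n=2)
              go(n=1)
              -> return 1
              go(n=0)
              -> return 0
            -> return 1
            go(n=1)
            -> return 1
          -> return 2
          go(n=2) -> return 1  (same call as traced above)
        -> return 3
        go(n=3) -> return 2  (same call as traced above)
      -> return 5
      go(n=4) -> return 3  (same call as traced above)
    -> return 8
    go(n=5) -> return 5  (same call as traced above)
  -> return 13
  go(n=6) -> return 8  (same call as traced above)
-> return 21

calls is incremented once per call, so count the calls in each subtree. Let C(n) = number of calls made by go(n).
C(0) = C(1) = 1 (base case, no recursion); C(n) = 1 + C(n - 1) + C(n - 2) otherwise.
C(2) = 1 + C(1) + C(0) = 1 + 1 + 1 = 3
C(3) = 1 + C(2) + C(1) = 1 + 3 + 1 = 5
C(4) = 1 + C(3) + C(2) = 1 + 5 + 3 = 9
C(5) = 1 + C(4) + C(3) = 1 + 9 + 5 = 15
C(6) = 1 + C(5) + C(4) = 1 + 15 + 9 = 25
C(7) = 1 + C(6) + C(5) = 1 + 25 + 15 = 41
C(8) = 1 + C(7) + C(6) = 1 + 41 + 25 = 67
calls = C(8) = 67

Final answer: 67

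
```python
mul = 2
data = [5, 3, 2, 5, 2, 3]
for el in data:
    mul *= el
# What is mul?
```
Trace:
  mul=2
  mul=10, el=5
  mul=30, el=3
  mul=60, el=2
  mul=300, el=5
  mul=600, el=2
  mul=1800, el=3

Final answer: 1800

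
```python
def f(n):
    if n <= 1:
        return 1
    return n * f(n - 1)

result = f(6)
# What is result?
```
Call trace:
f(n=6)
  f(n=5)
    f(n=4)
      f(n=3)
        f(n=2)
          f(n=1)
          -> return 1
        -> return 2
      -> return 6
    -> return 24
  -> return 120
-> return 720

Final answer: 720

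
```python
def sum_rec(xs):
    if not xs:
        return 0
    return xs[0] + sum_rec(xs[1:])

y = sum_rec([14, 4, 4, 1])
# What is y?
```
Call trace:
sum_rec(xs=[14, 4, 4, 1])
  sum_rec(xs=[4, 4, 1])
    sum_rec(xs=[4, 1])
      sum_rec(xs=[1])
        sum_rec(xs=[])
        -> return 0
      -> return 1
    -> return 5
  -> return 9
-> return 23

Final answer: 23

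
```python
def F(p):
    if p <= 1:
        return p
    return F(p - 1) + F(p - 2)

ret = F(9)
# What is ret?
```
Call trace (a repeated sub-call is expanded the first time; later identical calls just restate its return value):
F(p=9)
  F(p=8)
    F(p=7)
      F(p=6)
        F(p=5)
          F(p=4)
            F(p=3)
              F(p=2)
                F(p=1)
                -> return 1
                F(p=0)
                -> return 0
              -> return 1
              F(p=1)
              -> return 1
            -> return 2
            F(p=2) -> return 1  (same call as traced above)
          -> return 3
          F(p=3) -> return 2  (same call as traced above)
        -> return 5
        F(p=4) -> return 3  (same call as traced above)
      -> return 8
      F(p=5) -> return 5  (same call as traced above)
    -> return 13
    F(p=6) -> return 8  (same call as traced above)
  -> return 21
  F(p=7) -> return 13  (same call as traced above)
-> return 34

Final answer: 34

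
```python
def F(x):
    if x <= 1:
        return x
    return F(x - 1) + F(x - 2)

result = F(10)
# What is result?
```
Call trace (a repeated sub-call is expanded the first time; later identical calls just restate its return value):
F(x=10)
  F(x=9)
    F(x=8)
      F(x=7)
        F(x=6)
          F(x=5)
            F(x=4)
              F(x=3)
                F(x=2)
                  F(x=1)
                  -> return 1
                  F(x=0)
                  -> return 0
                -> return 1
                F(x=1)
                -> return 1
              -> return 2
              F(x=2) -> return 1  (same call as traced above)
            -> return 3
            F(x=3) -> return 2  (same call as traced above)
          -> return 5
          F(x=4) -> return 3  (same call as traced above)
        -> return 8
        F(x=5) -> return 5  (same call as traced above)
      -> return 13
      F(x=6) -> return 8  (same call as traced above)
    -> return 21
    F(x=7) -> return 13  (same call as traced above)
  -> return 34
  F(x=8) -> return 21  (same call as traced above)
-> return 55

Final answer: 55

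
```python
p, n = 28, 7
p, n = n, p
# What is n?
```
Trace:
  p=28, n=7
  p=7, n=28

Final answer: 28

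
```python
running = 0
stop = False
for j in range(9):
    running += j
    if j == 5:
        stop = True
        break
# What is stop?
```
Trace:
  running=0
  running=0, stop=False
  running=0, stop=False, j=0
  running=1, stop=False, j=1
  running=3, stop=False, j=2
  running=6, stop=False, j=3
  running=10, stop=False, j=4
  running=15, stop=True, j=5

Final answer: True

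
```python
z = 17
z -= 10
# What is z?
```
Trace:
  z=17
  z=7

Final answer: 7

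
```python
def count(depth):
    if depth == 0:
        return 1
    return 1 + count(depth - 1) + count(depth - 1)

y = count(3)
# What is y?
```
Call trace (a repeated sub-call is expanded the first time; later identical calls just restate its return value):
count(depth=3)
  count(depth=2)
    count(depth=1)
      count(depth=0)
      -> return 1
      count(depth=0)
      -> return 1
    -> return 3
    count(depth=1) -> return 3  (same call as traced above)
  -> return 7
  count(depth=2) -> return 7  (same call as traced above)
-> return 15

Final answer: 15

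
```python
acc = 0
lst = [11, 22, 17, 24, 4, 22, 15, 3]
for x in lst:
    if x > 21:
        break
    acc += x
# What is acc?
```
Trace:
  acc=0
  acc=11, x=11
  acc=11, x=22

Final answer: 11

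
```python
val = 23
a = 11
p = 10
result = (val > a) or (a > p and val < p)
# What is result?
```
Trace:
  val=23
  val=23, a=11
  val=23, a=11, p=10
  val=23, a=11, p=10, result=True

Final answer: True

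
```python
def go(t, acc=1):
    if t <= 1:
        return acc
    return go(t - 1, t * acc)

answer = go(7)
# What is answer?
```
Call trace:
go(t=7, acc=1)
  go(t=6, acc=7)
    go(t=5, acc=42)
      go(t=4, acc=210)
        go(t=3, acc=840)
          go(t=2, acc=2520)
            go(t=1, acc=5040)
            -> return 5040
          -> return 5040
        -> return 5040
      -> return 5040
    -> return 5040
  -> return 5040
-> return 5040

Final answer: 5040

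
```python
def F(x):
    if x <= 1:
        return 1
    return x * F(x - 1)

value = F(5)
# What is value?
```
Call trace:
F(x=5)
  F(x=4)
    F(x=3)
      F(x=2)
        F(x=1)
        -> return 1
      -> return 2
    -> return 6
  -> return 24
-> return 120

Final answer: 120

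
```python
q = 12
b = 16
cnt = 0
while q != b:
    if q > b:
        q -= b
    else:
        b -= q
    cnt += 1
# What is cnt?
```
Trace:
  q=12
  q=12, b=16
  q=12, b=16, cnt=0
  q=12, b=4, cnt=1
  q=8, b=4, cnt=2
  q=4, b=4, cnt=3

Final answer: 3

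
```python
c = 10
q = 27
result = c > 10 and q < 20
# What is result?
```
Trace:
  c=10
  c=10, q=27
  c=10, q=27, result=False

Final answer: False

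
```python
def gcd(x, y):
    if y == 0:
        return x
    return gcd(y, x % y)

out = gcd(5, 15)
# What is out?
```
Call trace:
gcd(x=5, y=15)
  gcd(x=15, y=5)
    gcd(x=5, y=0)
    -> return 5
  -> return 5
-> return 5

Final answer: 5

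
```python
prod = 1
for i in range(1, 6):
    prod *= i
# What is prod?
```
Trace:
  prod=1
  prod=1, i=1
  prod=2, i=2
  prod=6, i=3
  prod=24, i=4
  prod=120, i=5

Final answer: 120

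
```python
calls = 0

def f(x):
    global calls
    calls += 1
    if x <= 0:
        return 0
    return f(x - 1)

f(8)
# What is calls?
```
Call trace:
f(x=8)
  f(x=7)
    f(x=6)
      f(x=5)
        f(x=4)
          f(x=3)
            f(x=2)
              f(x=1)
                f(x=0)
                -> return 0
              -> return 0
            -> return 0
          -> return 0
        -> return 0
      -> return 0
    -> return 0
  -> return 0
-> return 0

calls is incremented once per call. f is entered once for each x = 8, 7, 6, 5, 4, 3, 2, 1, 0 (the x <= 0 call returns without recursing), i.e. 8 + 1 calls.
calls = 9

Final answer: 9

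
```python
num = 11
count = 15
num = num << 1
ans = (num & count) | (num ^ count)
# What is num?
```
Trace:
  num=11
  num=11, count=15
  num=22, count=15
  num=22, count=15, ans=31

Final answer: 22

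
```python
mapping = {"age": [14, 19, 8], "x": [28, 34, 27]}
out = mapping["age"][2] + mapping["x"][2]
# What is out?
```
Trace:
  mapping={'age': [14, 19, 8], 'x': [28, 34, 27]}
  mapping={'age': [14, 19, 8], 'x': [28, 34, 27]}, out=35

Final answer: 35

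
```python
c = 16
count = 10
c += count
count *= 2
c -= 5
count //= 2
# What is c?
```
Trace:
  c=16
  c=16, count=10
  c=26, count=10
  c=26, count=20
  c=21, count=20
  c=21, count=10

Final answer: 21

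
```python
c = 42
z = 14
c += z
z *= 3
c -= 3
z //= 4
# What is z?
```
Trace:
  c=42
  c=42, z=14
  c=56, z=14
  c=56, z=42
  c=53, z=42
  c=53, z=10

Final answer: 10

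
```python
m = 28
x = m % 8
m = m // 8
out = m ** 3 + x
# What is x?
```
Trace:
  m=28
  m=28, x=4
  m=3, x=4
  m=3, x=4, out=31

Final answer: 4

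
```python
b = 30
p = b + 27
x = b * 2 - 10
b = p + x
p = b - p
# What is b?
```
Trace:
  b=30
  b=30, p=57
  b=30, p=57, x=50
  b=107, p=57, x=50
  b=107, p=50, x=50

Final answer: 107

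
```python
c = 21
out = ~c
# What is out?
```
Trace:
  c=21
  c=21, out=-22

Final answer: -22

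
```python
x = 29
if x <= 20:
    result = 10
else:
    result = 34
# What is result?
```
Trace:
  x=29
  x=29, result=34

Final answer: 34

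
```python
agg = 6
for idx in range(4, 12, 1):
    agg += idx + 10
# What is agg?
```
Trace:
  agg=6
  agg=20, idx=4
  agg=35, idx=5
  agg=51, idx=6
  agg=68, idx=7
  agg=86, idx=8
  agg=105, idx=9
  agg=125, idx=10
  agg=146, idx=11

Final answer: 146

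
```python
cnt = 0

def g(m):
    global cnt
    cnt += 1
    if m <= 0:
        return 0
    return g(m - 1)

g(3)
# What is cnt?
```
Call trace:
g(m=3)
  g(m=2)
    g(m=1)
      g(m=0)
      -> return 0
    -> return 0
  -> return 0
-> return 0

cnt is incremented once per call. g is entered once for each m = 3, 2, 1, 0 (the m <= 0 call returns without recursing), i.e. 3 + 1 calls.
cnt = 4

Final answer: 4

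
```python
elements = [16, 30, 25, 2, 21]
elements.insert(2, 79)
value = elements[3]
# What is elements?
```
Trace:
  elements=[16, 30, 25, 2, 21]
  elements=[16, 30, 79, 25, 2, 21]
  elements=[16, 30, 79, 25, 2, 21], value=25

Final answer: [16, 30, 79, 25, 2, 21]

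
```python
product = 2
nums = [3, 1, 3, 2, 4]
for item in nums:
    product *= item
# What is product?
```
Trace:
  product=2
  product=6, item=3
  product=6, item=1
  product=18, item=3
  product=36, item=2
  product=144, item=4

Final answer: 144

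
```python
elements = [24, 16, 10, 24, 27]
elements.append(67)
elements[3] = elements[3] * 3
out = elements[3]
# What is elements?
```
Trace:
  elements=[24, 16, 10, 24, 27]
  elements=[24, 16, 10, 24, 27, 67]
  elements=[24, 16, 10, 72, 27, 67]
  elements=[24, 16, 10, 72, 27, 67], out=72

Final answer: [24, 16, 10, 72, 27, 67]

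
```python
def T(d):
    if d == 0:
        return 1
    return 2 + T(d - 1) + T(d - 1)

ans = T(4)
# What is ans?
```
Call trace (a repeated sub-call is expanded the first time; later identical calls just restate its return value):
T(d=4)
  T(d=3)
    T(d=2)
      T(d=1)
        T(d=0)
        -> return 1
        T(d=0)
        -> return 1
      -> return 4
      T(d=1) -> return 4  (same call as traced above)
    -> return 10
    T(d=2) -> return 10  (same call as traced above)
  -> return 22
  T(d=3) -> return 22  (same call as traced above)
-> return 46

Final answer: 46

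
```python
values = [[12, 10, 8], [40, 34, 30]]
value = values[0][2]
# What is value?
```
Trace:
  values=[[12, 10, 8], [40, 34, 30]]
  values=[[12, 10, 8], [40, 34, 30]], value=8

Final answer: 8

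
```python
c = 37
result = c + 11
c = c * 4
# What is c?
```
Trace:
  c=37
  c=37, result=48
  c=148, result=48

Final answer: 148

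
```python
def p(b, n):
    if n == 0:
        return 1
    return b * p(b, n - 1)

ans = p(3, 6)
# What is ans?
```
Call trace:
p(b=3, n=6)
  p(b=3, n=5)
    p(b=3, n=4)
      p(b=3, n=3)
        p(b=3, n=2)
          p(b=3, n=1)
            p(b=3, n=0)
            -> return 1
          -> return 3
        -> return 9
      -> return 27
    -> return 81
  -> return 243
-> return 729

Final answer: 729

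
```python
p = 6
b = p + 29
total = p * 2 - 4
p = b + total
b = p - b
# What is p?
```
Trace:
  p=6
  p=6, b=35
  p=6, b=35, total=8
  p=43, b=35, total=8
  p=43, b=8, total=8

Final answer: 43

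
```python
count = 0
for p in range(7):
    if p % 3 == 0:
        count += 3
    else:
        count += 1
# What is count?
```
Trace:
  count=0
  count=3, p=0
  count=4, p=1
  count=5, p=2
  count=8, p=3
  count=9, p=4
  count=10, p=5
  count=13, p=6

Final answer: 13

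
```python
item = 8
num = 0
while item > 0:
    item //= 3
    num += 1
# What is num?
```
Trace:
  item=8
  item=8, num=0
  item=2, num=1
  item=0, num=2

Final answer: 2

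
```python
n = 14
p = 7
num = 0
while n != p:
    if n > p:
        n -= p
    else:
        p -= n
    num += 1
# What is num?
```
Trace:
  n=14
  n=14, p=7
  n=14, p=7, num=0
  n=7, p=7, num=1

Final answer: 1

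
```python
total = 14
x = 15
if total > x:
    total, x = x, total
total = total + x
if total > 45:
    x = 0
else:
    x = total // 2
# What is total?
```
Trace:
  total=14
  total=14, x=15
  total=14, x=15
  total=29, x=15
  total=29, x=14

Final answer: 29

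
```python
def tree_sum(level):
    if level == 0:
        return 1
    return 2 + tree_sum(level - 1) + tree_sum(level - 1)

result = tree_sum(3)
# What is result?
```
Call trace (a repeated sub-call is expanded the first time; later identical calls just restate its return value):
tree_sum(level=3)
  tree_sum(level=2)
    tree_sum(level=1)
      tree_sum(level=0)
      -> return 1
      tree_sum(level=0)
      -> return 1
    -> return 4
    tree_sum(level=1) -> return 4  (same call as traced above)
  -> return 10
  tree_sum(level=2) -> return 10  (same call as traced above)
-> return 22

Final answer: 22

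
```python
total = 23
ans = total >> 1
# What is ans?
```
Trace:
  total=23
  total=23, ans=11

Final answer: 11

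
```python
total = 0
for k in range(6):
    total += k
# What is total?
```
Trace:
  total=0
  total=0, k=0
  total=1, k=1
  total=3, k=2
  total=6, k=3
  total=10, k=4
  total=15, k=5

Final answer: 15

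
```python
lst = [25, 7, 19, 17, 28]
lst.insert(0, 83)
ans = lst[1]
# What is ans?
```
Trace:
  lst=[25, 7, 19, 17, 28]
  lst=[83, 25, 7, 19, 17, 28]
  lst=[83, 25, 7, 19, 17, 28], ans=25

Final answer: 25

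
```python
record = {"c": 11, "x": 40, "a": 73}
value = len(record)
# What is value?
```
Trace:
  record={'c': 11, 'x': 40, 'a': 73}
  record={'c': 11, 'x': 40, 'a': 73}, value=3

Final answer: 3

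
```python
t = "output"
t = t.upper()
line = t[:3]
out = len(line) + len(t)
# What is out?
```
Trace:
  t='output'
  t='OUTPUT'
  t='OUTPUT', line='OUT'
  t='OUTPUT', line='OUT', out=9

Final answer: 9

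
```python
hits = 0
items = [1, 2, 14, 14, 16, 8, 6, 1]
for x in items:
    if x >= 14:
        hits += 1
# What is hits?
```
Trace:
  hits=0
  hits=0, x=1
  hits=0, x=2
  hits=1, x=14
  hits=2, x=14
  hits=3, x=16
  hits=3, x=8
  hits=3, x=6
  hits=3, x=1

Final answer: 3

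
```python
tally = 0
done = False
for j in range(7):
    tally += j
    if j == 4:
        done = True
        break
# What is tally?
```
Trace:
  tally=0
  tally=0, done=False
  tally=0, done=False, j=0
  tally=1, done=False, j=1
  tally=3, done=False, j=2
  tally=6, done=False, j=3
  tally=10, done=True, j=4

Final answer: 10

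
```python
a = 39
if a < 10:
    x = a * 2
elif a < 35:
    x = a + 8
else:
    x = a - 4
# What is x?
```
Trace:
  a=39
  a=39, x=35

Final answer: 35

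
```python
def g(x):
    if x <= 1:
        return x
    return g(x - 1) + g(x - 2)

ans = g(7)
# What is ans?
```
Call trace (a repeated sub-call is expanded the first time; later identical calls just restate its return value):
g(x=7)
  g(x=6)
    g(x=5)
      g(x=4)
        g(x=3)
          g(x=2)
            g(x=1)
            -> return 1
            g(x=0)
            -> return 0
          -> return 1
          g(x=1)
          -> return 1
        -> return 2
        g(x=2) -> return 1  (same call as traced above)
      -> return 3
      g(x=3) -> return 2  (same call as traced above)
    -> return 5
    g(x=4) -> return 3  (same call as traced above)
  -> return 8
  g(x=5) -> return 5  (same call as traced above)
-> return 13

Final answer: 13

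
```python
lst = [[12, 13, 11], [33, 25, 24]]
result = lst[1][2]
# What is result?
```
Trace:
  lst=[[12, 13, 11], [33, 25, 24]]
  lst=[[12, 13, 11], [33, 25, 24]], result=24

Final answer: 24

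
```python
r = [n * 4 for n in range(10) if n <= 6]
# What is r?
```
Trace:
  n=0
  n=1
  n=2
  n=3
  n=4
  n=5
  n=6
  n=7
  n=8
  n=9
  r=[0, 4, 8, 12, 16, 20, 24]

Final answer: [0, 4, 8, 12, 16, 20, 24]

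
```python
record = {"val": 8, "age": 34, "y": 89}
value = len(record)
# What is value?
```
Trace:
  record={'val': 8, 'age': 34, 'y': 89}
  record={'val': 8, 'age': 34, 'y': 89}, value=3

Final answer: 3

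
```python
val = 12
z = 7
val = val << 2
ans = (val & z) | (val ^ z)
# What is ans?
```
Trace:
  val=12
  val=12, z=7
  val=48, z=7
  val=48, z=7, ans=55

Final answer: 55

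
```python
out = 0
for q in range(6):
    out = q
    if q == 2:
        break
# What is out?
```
Trace:
  out=0
  out=0, q=0
  out=1, q=1
  out=2, q=2

Final answer: 2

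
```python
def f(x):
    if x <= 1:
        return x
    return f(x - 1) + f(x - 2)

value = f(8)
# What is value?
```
Call trace (a repeated sub-call is expanded the first time; later identical calls just restate its return value):
f(x=8)
  f(x=7)
    f(x=6)
      f(x=5)
        f(x=4)
          f(x=3)
            f(x=2)
              f(x=1)
              -> return 1
              f(x=0)
              -> return 0
            -> return 1
            f(x=1)
            -> return 1
          -> return 2
          f(x=2) -> return 1  (same call as traced above)
        -> return 3
        f(x=3) -> return 2  (same call as traced above)
      -> return 5
      f(x=4) -> return 3  (same call as traced above)
    -> return 8
    f(x=5) -> return 5  (same call as traced above)
  -> return 13
  f(x=6) -> return 8  (same call as traced above)
-> return 21

Final answer: 21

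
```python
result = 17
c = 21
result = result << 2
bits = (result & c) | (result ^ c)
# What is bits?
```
Trace:
  result=17
  result=17, c=21
  result=68, c=21
  result=68, c=21, bits=85

Final answer: 85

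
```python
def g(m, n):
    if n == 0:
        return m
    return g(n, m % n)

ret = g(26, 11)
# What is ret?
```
Call trace:
g(m=26, n=11)
  g(m=11, n=4)
    g(m=4, n=3)
      g(m=3, n=1)
        g(m=1, n=0)
        -> return 1
      -> return 1
    -> return 1
  -> return 1
-> return 1

Final answer: 1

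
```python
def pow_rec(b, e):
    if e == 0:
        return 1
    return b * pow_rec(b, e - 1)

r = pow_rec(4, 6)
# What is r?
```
Call trace:
pow_rec(b=4, e=6)
  pow_rec(b=4, e=5)
    pow_rec(b=4, e=4)
      pow_rec(b=4, e=3)
        pow_rec(b=4, e=2)
          pow_rec(b=4, e=1)
            pow_rec(b=4, e=0)
            -> return 1
          -> return 4
        -> return 16
      -> return 64
    -> return 256
  -> return 1024
-> return 4096

Final answer: 4096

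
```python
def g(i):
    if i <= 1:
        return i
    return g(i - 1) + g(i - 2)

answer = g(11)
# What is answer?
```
Call trace (a repeated sub-call is expanded the first time; later identical calls just restate its return value):
g(i=11)
  g(i=10)
    g(i=9)
      g(i=8)
        g(i=7)
          g(i=6)
            g(i=5)
              g(i=4)
                g(i=3)
                  g(i=2)
                    g(i=1)
                    -> return 1
                    g(i=0)
                    -> return 0
                  -> return 1
                  g(i=1)
                  -> return 1
                -> return 2
                g(i=2) -> return 1  (same call as traced above)
              -> return 3
              g(i=3) -> return 2  (same call as traced above)
            -> return 5
            g(i=4) -> return 3  (same call as traced above)
          -> return 8
          g(i=5) -> return 5  (same call as traced above)
        -> return 13
        g(i=6) -> return 8  (same call as traced above)
      -> return 21
      g(i=7) -> return 13  (same call as traced above)
    -> return 34
    g(i=8) -> return 21  (same call as traced above)
  -> return 55
  g(i=9) -> return 34  (same call as traced above)
-> return 89

Final answer: 89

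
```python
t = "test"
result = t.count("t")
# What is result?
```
Trace:
  t='test'
  t='test', result=2

Final answer: 2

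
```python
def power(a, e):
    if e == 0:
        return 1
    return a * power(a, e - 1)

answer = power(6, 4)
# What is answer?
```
Call trace:
power(a=6, e=4)
  power(a=6, e=3)
    power(a=6, e=2)
      power(a=6, e=1)
        power(a=6, e=0)
        -> return 1
      -> return 6
    -> return 36
  -> return 216
-> return 1296

Final answer: 1296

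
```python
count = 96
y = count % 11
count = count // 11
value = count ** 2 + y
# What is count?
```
Trace:
  count=96
  count=96, y=8
  count=8, y=8
  count=8, y=8, value=72

Final answer: 8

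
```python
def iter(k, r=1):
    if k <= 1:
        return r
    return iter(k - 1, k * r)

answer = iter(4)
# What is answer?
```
Call trace:
iter(k=4, r=1)
  iter(k=3, r=4)
    iter(k=2, r=12)
      iter(k=1, r=24)
      -> return 24
    -> return 24
  -> return 24
-> return 24

Final answer: 24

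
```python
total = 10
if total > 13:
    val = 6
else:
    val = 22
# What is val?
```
Trace:
  total=10
  total=10, val=22

Final answer: 22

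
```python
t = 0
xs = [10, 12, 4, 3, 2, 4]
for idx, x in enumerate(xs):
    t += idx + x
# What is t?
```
Trace:
  t=0
  t=10, idx=0, x=10
  t=23, idx=1, x=12
  t=29, idx=2, x=4
  t=35, idx=3, x=3
  t=41, idx=4, x=2
  t=50, idx=5, x=4

Final answer: 50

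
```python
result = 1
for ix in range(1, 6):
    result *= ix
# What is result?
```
Trace:
  result=1
  result=1, ix=1
  result=2, ix=2
  result=6, ix=3
  result=24, ix=4
  result=120, ix=5

Final answer: 120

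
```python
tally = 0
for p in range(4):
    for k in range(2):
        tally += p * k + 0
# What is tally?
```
Trace:
  tally=0
  tally=0, p=0, k=0
  tally=0, p=0, k=1
  tally=0, p=1, k=0
  tally=1, p=1, k=1
  tally=1, p=2, k=0
  tally=3, p=2, k=1
  tally=3, p=3, k=0
  tally=6, p=3, k=1

Final answer: 6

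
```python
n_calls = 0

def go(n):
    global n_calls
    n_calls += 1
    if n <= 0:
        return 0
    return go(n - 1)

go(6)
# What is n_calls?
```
Call trace:
go(n=6)
  go(n=5)
    go(n=4)
      go(n=3)
        go(n=2)
          go(n=1)
            go(n=0)
            -> return 0
          -> return 0
        -> return 0
      -> return 0
    -> return 0
  -> return 0
-> return 0

n_calls is incremented once per call. go is entered once for each n = 6, 5, 4, 3, 2, 1, 0 (the n <= 0 call returns without recursing), i.e. 6 + 1 calls.
n_calls = 7

Final answer: 7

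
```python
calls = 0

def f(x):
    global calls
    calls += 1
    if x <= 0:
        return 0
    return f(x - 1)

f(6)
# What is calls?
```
Call trace:
f(x=6)
  f(x=5)
    f(x=4)
      f(x=3)
        f(x=2)
          f(x=1)
            f(x=0)
            -> return 0
          -> return 0
        -> return 0
      -> return 0
    -> return 0
  -> return 0
-> return 0

calls is incremented once per call. f is entered once for each x = 6, 5, 4, 3, 2, 1, 0 (the x <= 0 call returns without recursing), i.e. 6 + 1 calls.
calls = 7

Final answer: 7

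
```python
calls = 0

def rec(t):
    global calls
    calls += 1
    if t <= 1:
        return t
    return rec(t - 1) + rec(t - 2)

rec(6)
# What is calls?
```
Call trace (a repeated sub-call is expanded the first time; later identical calls just restate its return value):
rec(t=6)
  rec(t=5)
    rec(t=4)
      rec(t=3)
        rec(t=2)
          rec(t=1)
          -> return 1
          rec(t=0)
          -> return 0
        -> return 1
        rec(t=1)
        -> return 1
      -> return 2
      rec(t=2) -> return 1  (same call as traced above)
    -> return 3
    rec(t=3) -> return 2  (same call as traced above)
  -> return 5
  rec(t=4) -> return 3  (same call as traced above)
-> return 8

calls is incremented once per call, so count the calls in each subtree. Let C(t) = number of calls made by rec(t).
C(0) = C(1) = 1 (base case, no recursion); C(t) = 1 + C(t - 1) + C(t - 2) otherwise.
C(2) = 1 + C(1) + C(0) = 1 + 1 + 1 = 3
C(3) = 1 + C(2) + C(1) = 1 + 3 + 1 = 5
C(4) = 1 + C(3) + C(2) = 1 + 5 + 3 = 9
C(5) = 1 + C(4) + C(3) = 1 + 9 + 5 = 15
C(6) = 1 + C(5) + C(4) = 1 + 15 + 9 = 25
calls = C(6) = 25

Final answer: 25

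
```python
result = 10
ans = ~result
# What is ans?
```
Trace:
  result=10
  result=10, ans=-11

Final answer: -11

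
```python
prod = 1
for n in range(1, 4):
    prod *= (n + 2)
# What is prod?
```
Trace:
  prod=1
  prod=3, n=1
  prod=12, n=2
  prod=60, n=3

Final answer: 60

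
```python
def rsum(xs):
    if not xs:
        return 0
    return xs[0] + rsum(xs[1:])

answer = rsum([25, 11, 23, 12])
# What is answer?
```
Call trace:
rsum(xs=[25, 11, 23, 12])
  rsum(xs=[11, 23, 12])
    rsum(xs=[23, 12])
      rsum(xs=[12])
        rsum(xs=[])
        -> return 0
      -> return 12
    -> return 35
  -> return 46
-> return 71

Final answer: 71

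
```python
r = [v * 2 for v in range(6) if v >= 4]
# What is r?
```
Trace:
  v=0
  v=1
  v=2
  v=3
  v=4
  v=5
  r=[8, 10]

Final answer: [8, 10]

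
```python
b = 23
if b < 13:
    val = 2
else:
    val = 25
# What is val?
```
Trace:
  b=23
  b=23, val=25

Final answer: 25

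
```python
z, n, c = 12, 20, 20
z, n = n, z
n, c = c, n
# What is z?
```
Trace:
  z=12, n=20, c=20
  z=20, n=12, c=20
  z=20, n=20, c=12

Final answer: 20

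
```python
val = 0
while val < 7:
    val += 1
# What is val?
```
Trace:
  val=0
  val=1
  val=2
  val=3
  val=4
  val=5
  val=6
  val=7

Final answer: 7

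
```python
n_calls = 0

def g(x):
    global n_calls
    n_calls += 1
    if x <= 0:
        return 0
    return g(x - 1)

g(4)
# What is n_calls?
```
Call trace:
g(x=4)
  g(x=3)
    g(x=2)
      g(x=1)
        g(x=0)
        -> return 0
      -> return 0
    -> return 0
  -> return 0
-> return 0

n_calls is incremented once per call. g is entered once for each x = 4, 3, 2, 1, 0 (the x <= 0 call returns without recursing), i.e. 4 + 1 calls.
n_calls = 5

Final answer: 5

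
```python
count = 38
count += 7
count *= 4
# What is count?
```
Trace:
  count=38
  count=45
  count=180

Final answer: 180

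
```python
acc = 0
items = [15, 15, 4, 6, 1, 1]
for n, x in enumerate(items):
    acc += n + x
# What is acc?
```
Trace:
  acc=0
  acc=15, n=0, x=15
  acc=31, n=1, x=15
  acc=37, n=2, x=4
  acc=46, n=3, x=6
  acc=51, n=4, x=1
  acc=57, n=5, x=1

Final answer: 57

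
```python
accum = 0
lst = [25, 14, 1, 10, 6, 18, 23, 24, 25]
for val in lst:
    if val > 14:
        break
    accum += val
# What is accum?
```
Trace:
  accum=0
  accum=0, val=25

Final answer: 0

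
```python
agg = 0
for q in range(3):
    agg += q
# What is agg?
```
Trace:
  agg=0
  agg=0, q=0
  agg=1, q=1
  agg=3, q=2

Final answer: 3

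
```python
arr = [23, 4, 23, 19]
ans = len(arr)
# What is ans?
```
Trace:
  arr=[23, 4, 23, 19]
  arr=[23, 4, 23, 19], ans=4

Final answer: 4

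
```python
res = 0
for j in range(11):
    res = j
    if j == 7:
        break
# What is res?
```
Trace:
  res=0
  res=0, j=0
  res=1, j=1
  res=2, j=2
  res=3, j=3
  res=4, j=4
  res=5, j=5
  res=6, j=6
  res=7, j=7

Final answer: 7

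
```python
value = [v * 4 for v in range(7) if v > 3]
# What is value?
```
Trace:
  v=0
  v=1
  v=2
  v=3
  v=4
  v=5
  v=6
  value=[16, 20, 24]

Final answer: [16, 20, 24]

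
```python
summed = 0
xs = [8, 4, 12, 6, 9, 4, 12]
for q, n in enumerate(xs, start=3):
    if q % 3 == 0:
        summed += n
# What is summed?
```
Trace:
  summed=0
  summed=8, q=3, n=8
  summed=8, q=4, n=4
  summed=8, q=5, n=12
  summed=14, q=6, n=6
  summed=14, q=7, n=9
  summed=14, q=8, n=4
  summed=26, q=9, n=12

Final answer: 26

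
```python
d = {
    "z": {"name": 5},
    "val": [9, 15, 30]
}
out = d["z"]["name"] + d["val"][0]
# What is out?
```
Trace:
  d={'z': {'name': 5}, 'val': [9, 15, 30]}
  d={'z': {'name': 5}, 'val': [9, 15, 30]}, out=14

Final answer: 14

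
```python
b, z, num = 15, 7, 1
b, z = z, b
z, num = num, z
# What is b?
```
Trace:
  b=15, z=7, num=1
  b=7, z=15, num=1
  b=7, z=1, num=15

Final answer: 7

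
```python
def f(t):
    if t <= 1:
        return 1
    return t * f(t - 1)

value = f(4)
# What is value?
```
Call trace:
f(t=4)
  f(t=3)
    f(t=2)
      f(t=1)
      -> return 1
    -> return 2
  -> return 6
-> return 24

Final answer: 24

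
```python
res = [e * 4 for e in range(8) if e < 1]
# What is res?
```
Trace:
  e=0
  e=1
  e=2
  e=3
  e=4
  e=5
  e=6
  e=7
  res=[0]

Final answer: [0]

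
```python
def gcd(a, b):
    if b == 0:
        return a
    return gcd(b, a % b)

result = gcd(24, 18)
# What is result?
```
Call trace:
gcd(a=24, b=18)
  gcd(a=18, b=6)
    gcd(a=6, b=0)
    -> return 6
  -> return 6
-> return 6

Final answer: 6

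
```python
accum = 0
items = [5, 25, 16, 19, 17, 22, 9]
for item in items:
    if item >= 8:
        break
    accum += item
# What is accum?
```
Trace:
  accum=0
  accum=5, item=5
  accum=5, item=25

Final answer: 5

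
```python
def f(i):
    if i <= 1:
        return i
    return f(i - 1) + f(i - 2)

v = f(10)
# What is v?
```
Call trace (a repeated sub-call is expanded the first time; later identical calls just restate its return value):
f(i=10)
  f(i=9)
    f(i=8)
      f(i=7)
        f(i=6)
          f(i=5)
            f(i=4)
              f(i=3)
                f(i=2)
                  f(i=1)
                  -> return 1
                  f(i=0)
                  -> return 0
                -> return 1
                f(i=1)
                -> return 1
              -> return 2
              f(i=2) -> return 1  (same call as traced above)
            -> return 3
            f(i=3) -> return 2  (same call as traced above)
          -> return 5
          f(i=4) -> return 3  (same call as traced above)
        -> return 8
        f(i=5) -> return 5  (same call as traced above)
      -> return 13
      f(i=6) -> return 8  (same call as traced above)
    -> return 21
    f(i=7) -> return 13  (same call as traced above)
  -> return 34
  f(i=8) -> return 21  (same call as traced above)
-> return 55

Final answer: 55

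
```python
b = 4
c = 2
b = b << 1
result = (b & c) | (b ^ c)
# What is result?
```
Trace:
  b=4
  b=4, c=2
  b=8, c=2
  b=8, c=2, result=10

Final answer: 10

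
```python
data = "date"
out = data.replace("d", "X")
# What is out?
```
Trace:
  data='date'
  data='date', out='Xate'

Final answer: 'Xate'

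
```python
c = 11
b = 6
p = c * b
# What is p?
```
Trace:
  c=11
  c=11, b=6
  c=11, b=6, p=66

Final answer: 66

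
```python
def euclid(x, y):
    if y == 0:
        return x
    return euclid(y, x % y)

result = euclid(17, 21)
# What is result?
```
Call trace:
euclid(x=17, y=21)
  euclid(x=21, y=17)
    euclid(x=17, y=4)
      euclid(x=4, y=1)
        euclid(x=1, y=0)
        -> return 1
      -> return 1
    -> return 1
  -> return 1
-> return 1

Final answer: 1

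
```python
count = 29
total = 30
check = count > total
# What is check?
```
Trace:
  count=29
  count=29, total=30
  count=29, total=30, check=False

Final answer: False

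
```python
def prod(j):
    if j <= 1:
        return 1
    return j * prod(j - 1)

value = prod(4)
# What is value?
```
Call trace:
prod(j=4)
  prod(j=3)
    prod(j=2)
      prod(j=1)
      -> return 1
    -> return 2
  -> return 6
-> return 24

Final answer: 24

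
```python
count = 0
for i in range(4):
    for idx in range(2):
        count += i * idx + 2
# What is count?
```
Trace:
  count=0
  count=2, i=0, idx=0
  count=4, i=0, idx=1
  count=6, i=1, idx=0
  count=9, i=1, idx=1
  count=11, i=2, idx=0
  count=15, i=2, idx=1
  count=17, i=3, idx=0
  count=22, i=3, idx=1

Final answer: 22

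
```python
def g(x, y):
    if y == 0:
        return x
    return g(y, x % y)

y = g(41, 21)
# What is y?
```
Call trace:
g(x=41, y=21)
  g(x=21, y=20)
    g(x=20, y=1)
      g(x=1, y=0)
      -> return 1
    -> return 1
  -> return 1
-> return 1

Final answer: 1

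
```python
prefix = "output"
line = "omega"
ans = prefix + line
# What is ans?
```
Trace:
  prefix='output'
  prefix='output', line='omega'
  prefix='output', line='omega', ans='outputomega'

Final answer: 'outputomega'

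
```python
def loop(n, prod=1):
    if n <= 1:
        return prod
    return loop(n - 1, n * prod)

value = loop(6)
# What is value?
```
Call trace:
loop(n=6, prod=1)
  loop(n=5, prod=6)
    loop(n=4, prod=30)
      loop(n=3, prod=120)
        loop(n=2, prod=360)
          loop(n=1, prod=720)
          -> return 720
        -> return 720
      -> return 720
    -> return 720
  -> return 720
-> return 720

Final answer: 720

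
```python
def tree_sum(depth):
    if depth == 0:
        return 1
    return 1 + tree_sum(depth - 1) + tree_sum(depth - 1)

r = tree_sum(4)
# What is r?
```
Call trace (a repeated sub-call is expanded the first time; later identical calls just restate its return value):
tree_sum(depth=4)
  tree_sum(depth=3)
    tree_sum(depth=2)
      tree_sum(depth=1)
        tree_sum(depth=0)
        -> return 1
        tree_sum(depth=0)
        -> return 1
      -> return 3
      tree_sum(depth=1) -> return 3  (same call as traced above)
    -> return 7
    tree_sum(depth=2) -> return 7  (same call as traced above)
  -> return 15
  tree_sum(depth=3) -> return 15  (same call as traced above)
-> return 31

Final answer: 31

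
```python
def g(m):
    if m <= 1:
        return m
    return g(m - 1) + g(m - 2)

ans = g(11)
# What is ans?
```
Call trace (a repeated sub-call is expanded the first time; later identical calls just restate its return value):
g(m=11)
  g(m=10)
    g(m=9)
      g(m=8)
        g(m=7)
          g(m=6)
            g(m=5)
              g(m=4)
                g(m=3)
                  g(m=2)
                    g(m=1)
                    -> return 1
                    g(m=0)
                    -> return 0
                  -> return 1
                  g(m=1)
                  -> return 1
                -> return 2
                g(m=2) -> return 1  (same call as traced above)
              -> return 3
              g(m=3) -> return 2  (same call as traced above)
            -> return 5
            g(m=4) -> return 3  (same call as traced above)
          -> return 8
          g(m=5) -> return 5  (same call as traced above)
        -> return 13
        g(m=6) -> return 8  (same call as traced above)
      -> return 21
      g(m=7) -> return 13  (same call as traced above)
    -> return 34
    g(m=8) -> return 21  (same call as traced above)
  -> return 55
  g(m=9) -> return 34  (same call as traced above)
-> return 89

Final answer: 89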